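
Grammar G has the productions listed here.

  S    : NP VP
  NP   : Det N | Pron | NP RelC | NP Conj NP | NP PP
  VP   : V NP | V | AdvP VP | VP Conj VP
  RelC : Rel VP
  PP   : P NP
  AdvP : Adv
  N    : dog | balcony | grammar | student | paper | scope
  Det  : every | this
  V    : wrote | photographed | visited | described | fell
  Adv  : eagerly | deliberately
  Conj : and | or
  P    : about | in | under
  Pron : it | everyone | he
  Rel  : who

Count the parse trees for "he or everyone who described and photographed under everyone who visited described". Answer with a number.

Two of the 7 distinct bracketings:
[S [NP [NP [NP [Pron he]] [Conj or] [NP [NP [NP [Pron everyone]] [RelC [Rel who] [VP [VP [V described]] [Conj and] [VP [V photographed]]]]] [PP [P under] [NP [Pron everyone]]]]] [RelC [Rel who] [VP [V visited]]]] [VP [V described]]]
[S [NP [NP [NP [NP [NP [Pron he]] [Conj or] [NP [Pron everyone]]] [RelC [Rel who] [VP [VP [V described]] [Conj and] [VP [V photographed]]]]] [PP [P under] [NP [Pron everyone]]]] [RelC [Rel who] [VP [V visited]]]] [VP [V described]]]
The trees differ in how a recursive rule is bracketed over the same span.

7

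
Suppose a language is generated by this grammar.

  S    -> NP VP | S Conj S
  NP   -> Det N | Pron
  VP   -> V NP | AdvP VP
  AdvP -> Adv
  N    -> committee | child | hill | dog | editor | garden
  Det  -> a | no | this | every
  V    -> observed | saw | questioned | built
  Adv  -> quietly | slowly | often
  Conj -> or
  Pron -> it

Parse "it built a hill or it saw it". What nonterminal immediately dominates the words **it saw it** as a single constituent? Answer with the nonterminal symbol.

S

S
  S
    NP
      Pron: it
    VP
      V: built
      NP
        Det: a
        N: hill
  Conj: or
  S
    NP
      Pron: it
    VP
      V: saw
      NP
        Pron: it
The span 'it saw it' is the S node built by S → NP VP.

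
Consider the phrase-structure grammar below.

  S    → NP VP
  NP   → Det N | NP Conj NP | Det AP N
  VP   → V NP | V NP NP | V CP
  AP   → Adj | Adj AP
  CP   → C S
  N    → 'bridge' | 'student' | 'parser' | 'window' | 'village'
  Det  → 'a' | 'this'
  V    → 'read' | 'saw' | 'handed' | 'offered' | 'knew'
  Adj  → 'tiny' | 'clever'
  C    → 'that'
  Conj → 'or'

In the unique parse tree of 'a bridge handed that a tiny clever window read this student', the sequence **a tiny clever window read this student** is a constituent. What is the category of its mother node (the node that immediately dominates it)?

S
  NP
    Det: a
    N: bridge
  VP
    V: handed
    CP
      C: that
      S
        NP
          Det: a
          AP
            Adj: tiny
            AP
              Adj: clever
          N: window
        VP
          V: read
          NP
            Det: this
            N: student
The span 'a tiny clever window read this student' is the S node built by S → NP VP.
Its mother is the CP built by CP → C S.

CP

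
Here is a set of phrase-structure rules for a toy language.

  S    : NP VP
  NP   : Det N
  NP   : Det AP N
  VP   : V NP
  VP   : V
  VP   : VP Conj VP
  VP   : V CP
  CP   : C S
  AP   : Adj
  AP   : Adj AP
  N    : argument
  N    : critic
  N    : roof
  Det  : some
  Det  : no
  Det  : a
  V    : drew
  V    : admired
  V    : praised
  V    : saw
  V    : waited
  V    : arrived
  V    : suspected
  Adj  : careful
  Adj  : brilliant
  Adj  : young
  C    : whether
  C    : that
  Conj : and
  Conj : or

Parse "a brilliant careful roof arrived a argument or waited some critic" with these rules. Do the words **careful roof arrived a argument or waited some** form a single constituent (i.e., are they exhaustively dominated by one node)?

No

[S [NP [Det a] [AP [Adj brilliant] [AP [Adj careful]]] [N roof]] [VP [VP [V arrived] [NP [Det a] [N argument]]] [Conj or] [VP [V waited] [NP [Det some] [N critic]]]]]
The smallest constituent containing 'careful roof arrived a argument or waited some' is the S spanning 'a brilliant careful roof arrived a argument or waited some critic'; no single node in the tree dominates exactly the given words.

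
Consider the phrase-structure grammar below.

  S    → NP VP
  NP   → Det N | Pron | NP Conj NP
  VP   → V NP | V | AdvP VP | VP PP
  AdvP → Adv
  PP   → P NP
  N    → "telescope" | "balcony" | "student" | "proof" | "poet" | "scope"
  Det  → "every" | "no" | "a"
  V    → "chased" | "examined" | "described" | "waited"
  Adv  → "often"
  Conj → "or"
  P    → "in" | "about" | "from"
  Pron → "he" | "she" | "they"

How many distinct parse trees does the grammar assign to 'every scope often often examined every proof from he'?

Two of the 3 distinct bracketings:
[S [NP [Det every] [N scope]] [VP [AdvP [Adv often]] [VP [AdvP [Adv often]] [VP [VP [V examined] [NP [Det every] [N proof]]] [PP [P from] [NP [Pron he]]]]]]]
[S [NP [Det every] [N scope]] [VP [AdvP [Adv often]] [VP [VP [AdvP [Adv often]] [VP [V examined] [NP [Det every] [N proof]]]] [PP [P from] [NP [Pron he]]]]]]
The trees differ in how a recursive rule is bracketed over the same span.

3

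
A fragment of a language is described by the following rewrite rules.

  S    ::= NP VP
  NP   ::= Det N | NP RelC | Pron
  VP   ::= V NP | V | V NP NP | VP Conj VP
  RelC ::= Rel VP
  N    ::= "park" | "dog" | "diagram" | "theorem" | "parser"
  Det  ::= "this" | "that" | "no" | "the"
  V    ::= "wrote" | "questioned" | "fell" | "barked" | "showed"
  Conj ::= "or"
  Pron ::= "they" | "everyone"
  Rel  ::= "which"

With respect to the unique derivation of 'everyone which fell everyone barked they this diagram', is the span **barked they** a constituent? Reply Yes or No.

No

[S [NP [NP [Pron everyone]] [RelC [Rel which] [VP [V fell] [NP [Pron everyone]]]]] [VP [V barked] [NP [Pron they]] [NP [Det this] [N diagram]]]]
The smallest constituent containing 'barked they' is the VP spanning 'barked they this diagram'; no single node in the tree dominates exactly the given words.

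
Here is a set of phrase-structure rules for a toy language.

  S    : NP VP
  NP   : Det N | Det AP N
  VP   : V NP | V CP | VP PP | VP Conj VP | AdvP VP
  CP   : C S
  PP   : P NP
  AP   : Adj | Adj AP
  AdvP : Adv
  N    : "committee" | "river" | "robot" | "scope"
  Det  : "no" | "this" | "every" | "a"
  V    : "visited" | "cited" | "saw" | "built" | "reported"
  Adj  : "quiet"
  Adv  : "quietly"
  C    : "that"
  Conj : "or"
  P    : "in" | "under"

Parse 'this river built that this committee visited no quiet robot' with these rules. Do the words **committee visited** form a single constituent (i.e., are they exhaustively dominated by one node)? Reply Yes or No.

No

[S [NP [Det this] [N river]] [VP [V built] [CP [C that] [S [NP [Det this] [N committee]] [VP [V visited] [NP [Det no] [AP [Adj quiet]] [N robot]]]]]]]
The smallest constituent containing 'committee visited' is the S spanning 'this committee visited no quiet robot'; no single node in the tree dominates exactly the given words.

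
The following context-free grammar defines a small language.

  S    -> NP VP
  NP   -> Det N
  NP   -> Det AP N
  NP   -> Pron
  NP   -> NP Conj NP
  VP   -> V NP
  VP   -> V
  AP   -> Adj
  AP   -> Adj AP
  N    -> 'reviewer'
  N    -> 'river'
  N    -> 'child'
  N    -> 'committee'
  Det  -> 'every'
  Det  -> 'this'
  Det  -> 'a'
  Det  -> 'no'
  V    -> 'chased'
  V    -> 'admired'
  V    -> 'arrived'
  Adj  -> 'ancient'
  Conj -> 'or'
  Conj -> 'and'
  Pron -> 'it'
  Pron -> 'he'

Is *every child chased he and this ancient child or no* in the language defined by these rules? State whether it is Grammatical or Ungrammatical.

Ungrammatical

For S → NP VP, the only prefix that parses as NP is 'every child', but the remainder 'chased he and this ancient child or no' is not a VP under these rules.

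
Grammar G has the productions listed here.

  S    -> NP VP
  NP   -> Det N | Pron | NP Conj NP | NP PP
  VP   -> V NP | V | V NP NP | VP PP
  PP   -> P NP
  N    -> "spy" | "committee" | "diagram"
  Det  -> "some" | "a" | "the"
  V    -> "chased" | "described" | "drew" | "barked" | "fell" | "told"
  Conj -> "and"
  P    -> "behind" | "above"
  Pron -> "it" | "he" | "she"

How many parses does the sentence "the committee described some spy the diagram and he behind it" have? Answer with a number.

3

Two of the 3 distinct bracketings:
[S [NP [Det the] [N committee]] [VP [V described] [NP [Det some] [N spy]] [NP [NP [Det the] [N diagram]] [Conj and] [NP [NP [Pron he]] [PP [P behind] [NP [Pron it]]]]]]]
[S [NP [Det the] [N committee]] [VP [V described] [NP [Det some] [N spy]] [NP [NP [NP [Det the] [N diagram]] [Conj and] [NP [Pron he]]] [PP [P behind] [NP [Pron it]]]]]]
The trees differ in how a recursive rule is bracketed over the same span.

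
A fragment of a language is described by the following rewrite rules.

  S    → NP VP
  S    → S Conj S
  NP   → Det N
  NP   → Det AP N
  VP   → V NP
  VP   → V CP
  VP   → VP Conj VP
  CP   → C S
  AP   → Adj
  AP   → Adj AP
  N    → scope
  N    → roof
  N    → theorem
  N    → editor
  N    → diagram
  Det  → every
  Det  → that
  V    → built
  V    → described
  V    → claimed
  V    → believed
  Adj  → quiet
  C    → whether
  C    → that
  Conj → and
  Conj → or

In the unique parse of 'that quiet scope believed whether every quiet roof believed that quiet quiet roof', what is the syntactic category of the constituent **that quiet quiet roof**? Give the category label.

NP

[S [NP [Det that] [AP [Adj quiet]] [N scope]] [VP [V believed] [CP [C whether] [S [NP [Det every] [AP [Adj quiet]] [N roof]] [VP [V believed] [NP [Det that] [AP [Adj quiet] [AP [Adj quiet]]] [N roof]]]]]]]
The span 'that quiet quiet roof' is the NP node built by NP → Det AP N.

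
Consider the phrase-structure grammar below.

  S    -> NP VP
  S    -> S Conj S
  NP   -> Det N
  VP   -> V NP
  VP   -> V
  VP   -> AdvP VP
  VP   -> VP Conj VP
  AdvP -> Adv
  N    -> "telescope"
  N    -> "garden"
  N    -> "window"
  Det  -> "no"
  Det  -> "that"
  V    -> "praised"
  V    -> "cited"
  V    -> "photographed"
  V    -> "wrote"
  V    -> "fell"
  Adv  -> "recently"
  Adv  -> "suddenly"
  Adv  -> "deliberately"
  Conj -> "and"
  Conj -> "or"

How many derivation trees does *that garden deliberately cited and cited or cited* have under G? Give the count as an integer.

Two of the 5 distinct bracketings:
[S [NP [Det that] [N garden]] [VP [AdvP [Adv deliberately]] [VP [VP [V cited]] [Conj and] [VP [VP [V cited]] [Conj or] [VP [V cited]]]]]]
[S [NP [Det that] [N garden]] [VP [AdvP [Adv deliberately]] [VP [VP [VP [V cited]] [Conj and] [VP [V cited]]] [Conj or] [VP [V cited]]]]]
The trees differ in how a recursive rule is bracketed over the same span.

5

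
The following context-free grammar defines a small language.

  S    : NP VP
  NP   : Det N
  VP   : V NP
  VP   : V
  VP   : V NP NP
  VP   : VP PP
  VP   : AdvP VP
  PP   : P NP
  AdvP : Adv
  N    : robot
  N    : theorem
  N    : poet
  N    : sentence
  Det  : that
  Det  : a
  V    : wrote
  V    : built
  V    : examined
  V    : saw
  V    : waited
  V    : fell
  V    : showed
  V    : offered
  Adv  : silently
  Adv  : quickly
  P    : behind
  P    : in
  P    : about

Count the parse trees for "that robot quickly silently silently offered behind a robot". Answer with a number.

Two of the 4 distinct bracketings:
[S [NP [Det that] [N robot]] [VP [VP [AdvP [Adv quickly]] [VP [AdvP [Adv silently]] [VP [AdvP [Adv silently]] [VP [V offered]]]]] [PP [P behind] [NP [Det a] [N robot]]]]]
[S [NP [Det that] [N robot]] [VP [AdvP [Adv quickly]] [VP [VP [AdvP [Adv silently]] [VP [AdvP [Adv silently]] [VP [V offered]]]] [PP [P behind] [NP [Det a] [N robot]]]]]]
The trees differ in how a recursive rule is bracketed over the same span.

4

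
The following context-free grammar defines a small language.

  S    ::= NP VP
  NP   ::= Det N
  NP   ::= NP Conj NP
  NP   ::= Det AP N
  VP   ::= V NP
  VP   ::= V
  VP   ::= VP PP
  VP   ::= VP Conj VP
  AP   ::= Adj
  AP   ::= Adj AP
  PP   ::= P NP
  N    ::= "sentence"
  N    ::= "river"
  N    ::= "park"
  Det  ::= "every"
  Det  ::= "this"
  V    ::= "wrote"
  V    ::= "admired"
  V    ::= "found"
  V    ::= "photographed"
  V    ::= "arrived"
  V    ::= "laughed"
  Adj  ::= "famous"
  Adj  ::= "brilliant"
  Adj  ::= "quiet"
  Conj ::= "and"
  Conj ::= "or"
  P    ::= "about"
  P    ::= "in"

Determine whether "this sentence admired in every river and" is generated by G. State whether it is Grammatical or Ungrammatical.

Ungrammatical

For S → NP VP, the only prefix that parses as NP is 'this sentence', but the remainder 'admired in every river and' is not a VP under these rules.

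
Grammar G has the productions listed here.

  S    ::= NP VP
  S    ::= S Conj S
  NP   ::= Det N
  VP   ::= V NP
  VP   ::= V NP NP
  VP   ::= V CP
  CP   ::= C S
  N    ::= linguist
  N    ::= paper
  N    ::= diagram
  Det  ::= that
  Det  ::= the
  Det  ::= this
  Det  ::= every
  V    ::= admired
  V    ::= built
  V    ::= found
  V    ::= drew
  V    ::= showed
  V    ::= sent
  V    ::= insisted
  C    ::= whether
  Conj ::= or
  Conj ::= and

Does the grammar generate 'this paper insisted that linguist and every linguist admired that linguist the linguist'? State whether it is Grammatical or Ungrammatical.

Grammatical

S
  S
    NP
      Det: this
      N: paper
    VP
      V: insisted
      NP
        Det: that
        N: linguist
  Conj: and
  S
    NP
      Det: every
      N: linguist
    VP
      V: admired
      NP
        Det: that
        N: linguist
      NP
        Det: the
        N: linguist
The bracketing above is licensed at every node by one of the given productions, with S at the root.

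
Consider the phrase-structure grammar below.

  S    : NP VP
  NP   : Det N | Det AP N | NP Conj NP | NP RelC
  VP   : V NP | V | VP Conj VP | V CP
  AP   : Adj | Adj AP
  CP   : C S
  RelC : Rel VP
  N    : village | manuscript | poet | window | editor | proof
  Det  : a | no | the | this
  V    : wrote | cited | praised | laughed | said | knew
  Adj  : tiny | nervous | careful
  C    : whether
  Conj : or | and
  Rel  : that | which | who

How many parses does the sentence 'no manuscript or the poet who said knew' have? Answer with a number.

2

The two bracketings:
[S [NP [NP [Det no] [N manuscript]] [Conj or] [NP [NP [Det the] [N poet]] [RelC [Rel who] [VP [V said]]]]] [VP [V knew]]]
[S [NP [NP [NP [Det no] [N manuscript]] [Conj or] [NP [Det the] [N poet]]] [RelC [Rel who] [VP [V said]]]] [VP [V knew]]]
The trees differ in how a recursive rule is bracketed over the same span.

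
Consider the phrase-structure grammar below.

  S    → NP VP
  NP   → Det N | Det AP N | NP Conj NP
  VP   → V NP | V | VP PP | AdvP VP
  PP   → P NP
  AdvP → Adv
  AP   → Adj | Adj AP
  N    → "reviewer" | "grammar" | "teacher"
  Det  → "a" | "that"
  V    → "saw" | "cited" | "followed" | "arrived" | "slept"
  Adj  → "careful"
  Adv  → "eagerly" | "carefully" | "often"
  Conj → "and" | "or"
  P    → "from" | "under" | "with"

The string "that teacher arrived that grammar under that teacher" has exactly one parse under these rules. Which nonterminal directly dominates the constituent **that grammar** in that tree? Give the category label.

VP

S
  NP
    Det: that
    N: teacher
  VP
    VP
      V: arrived
      NP
        Det: that
        N: grammar
    PP
      P: under
      NP
        Det: that
        N: teacher
The span 'that grammar' is the NP node built by NP → Det N.
Its mother is the VP built by VP → V NP.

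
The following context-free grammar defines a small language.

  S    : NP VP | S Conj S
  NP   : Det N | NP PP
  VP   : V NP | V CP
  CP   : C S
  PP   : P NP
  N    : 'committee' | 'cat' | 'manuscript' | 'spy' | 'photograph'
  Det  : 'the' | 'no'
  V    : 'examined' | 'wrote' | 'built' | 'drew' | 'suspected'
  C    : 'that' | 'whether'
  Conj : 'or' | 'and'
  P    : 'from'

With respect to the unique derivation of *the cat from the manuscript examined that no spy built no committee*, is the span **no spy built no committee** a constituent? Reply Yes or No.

Yes

[S [NP [NP [Det the] [N cat]] [PP [P from] [NP [Det the] [N manuscript]]]] [VP [V examined] [CP [C that] [S [NP [Det no] [N spy]] [VP [V built] [NP [Det no] [N committee]]]]]]]
The words 'no spy built no committee' are exhaustively dominated by a single S node (built by S → NP VP), so they form a constituent.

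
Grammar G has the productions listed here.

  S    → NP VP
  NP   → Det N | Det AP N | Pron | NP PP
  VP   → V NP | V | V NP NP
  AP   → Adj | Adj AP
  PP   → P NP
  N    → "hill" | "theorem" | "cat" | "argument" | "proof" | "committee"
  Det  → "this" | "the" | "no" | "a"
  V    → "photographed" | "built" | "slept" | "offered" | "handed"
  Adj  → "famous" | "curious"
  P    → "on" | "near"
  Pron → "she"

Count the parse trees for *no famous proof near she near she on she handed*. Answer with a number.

Two of the 5 distinct bracketings:
[S [NP [NP [Det no] [AP [Adj famous]] [N proof]] [PP [P near] [NP [NP [Pron she]] [PP [P near] [NP [NP [Pron she]] [PP [P on] [NP [Pron she]]]]]]]] [VP [V handed]]]
[S [NP [NP [Det no] [AP [Adj famous]] [N proof]] [PP [P near] [NP [NP [NP [Pron she]] [PP [P near] [NP [Pron she]]]] [PP [P on] [NP [Pron she]]]]]] [VP [V handed]]]
The trees differ in how a recursive rule is bracketed over the same span.

5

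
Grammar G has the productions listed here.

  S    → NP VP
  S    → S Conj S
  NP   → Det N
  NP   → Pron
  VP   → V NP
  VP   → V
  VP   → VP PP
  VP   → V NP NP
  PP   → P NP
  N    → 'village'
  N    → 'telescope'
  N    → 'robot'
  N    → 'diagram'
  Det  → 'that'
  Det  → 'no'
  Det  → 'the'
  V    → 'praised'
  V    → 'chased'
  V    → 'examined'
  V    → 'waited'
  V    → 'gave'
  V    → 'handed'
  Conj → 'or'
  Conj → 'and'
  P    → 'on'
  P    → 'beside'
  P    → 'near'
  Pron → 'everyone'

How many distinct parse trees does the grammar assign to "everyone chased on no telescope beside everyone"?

1

[S [NP [Pron everyone]] [VP [VP [VP [V chased]] [PP [P on] [NP [Det no] [N telescope]]]] [PP [P beside] [NP [Pron everyone]]]]]
No rule offers an alternative attachment or grouping for any span, so this is the only derivation.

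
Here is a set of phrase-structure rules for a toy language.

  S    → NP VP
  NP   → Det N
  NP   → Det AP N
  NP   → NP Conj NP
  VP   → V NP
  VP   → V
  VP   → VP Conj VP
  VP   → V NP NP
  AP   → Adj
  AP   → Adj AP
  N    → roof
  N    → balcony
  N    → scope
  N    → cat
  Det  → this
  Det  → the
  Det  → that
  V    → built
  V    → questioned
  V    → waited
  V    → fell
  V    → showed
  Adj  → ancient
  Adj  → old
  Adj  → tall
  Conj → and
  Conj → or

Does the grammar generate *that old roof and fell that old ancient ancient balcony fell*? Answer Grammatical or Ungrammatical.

Ungrammatical

For S → NP VP, the only prefix that parses as NP is 'that old roof', but the remainder 'and fell that old ancient ancient balcony fell' is not a VP under these rules.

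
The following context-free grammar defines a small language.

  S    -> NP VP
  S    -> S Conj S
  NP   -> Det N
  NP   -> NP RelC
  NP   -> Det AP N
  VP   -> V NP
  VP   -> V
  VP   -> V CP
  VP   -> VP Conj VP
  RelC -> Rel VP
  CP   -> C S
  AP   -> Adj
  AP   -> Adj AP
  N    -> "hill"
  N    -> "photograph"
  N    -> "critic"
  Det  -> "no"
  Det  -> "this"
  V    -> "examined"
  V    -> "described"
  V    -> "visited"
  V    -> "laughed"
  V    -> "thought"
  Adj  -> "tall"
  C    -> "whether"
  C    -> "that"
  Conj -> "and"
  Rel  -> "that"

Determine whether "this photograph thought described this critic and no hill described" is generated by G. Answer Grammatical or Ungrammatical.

Ungrammatical

For S → NP VP, the only prefix that parses as NP is 'this photograph', but the remainder 'thought described this critic and no hill described' is not a VP under these rules. The alternative S rule S → S Conj S likewise has no satisfying split.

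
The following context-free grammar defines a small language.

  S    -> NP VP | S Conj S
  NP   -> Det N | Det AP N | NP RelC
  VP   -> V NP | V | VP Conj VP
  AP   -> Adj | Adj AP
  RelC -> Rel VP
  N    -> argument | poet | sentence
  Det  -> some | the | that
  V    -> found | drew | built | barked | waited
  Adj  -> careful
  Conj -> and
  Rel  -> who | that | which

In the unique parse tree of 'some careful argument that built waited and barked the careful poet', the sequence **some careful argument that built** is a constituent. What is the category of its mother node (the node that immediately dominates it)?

S
  NP
    NP
      Det: some
      AP
        Adj: careful
      N: argument
    RelC
      Rel: that
      VP
        V: built
  VP
    VP
      V: waited
    Conj: and
    VP
      V: barked
      NP
        Det: the
        AP
          Adj: careful
        N: poet
The span 'some careful argument that built' is the NP node built by NP → NP RelC.
Its mother is the S built by S → NP VP.

S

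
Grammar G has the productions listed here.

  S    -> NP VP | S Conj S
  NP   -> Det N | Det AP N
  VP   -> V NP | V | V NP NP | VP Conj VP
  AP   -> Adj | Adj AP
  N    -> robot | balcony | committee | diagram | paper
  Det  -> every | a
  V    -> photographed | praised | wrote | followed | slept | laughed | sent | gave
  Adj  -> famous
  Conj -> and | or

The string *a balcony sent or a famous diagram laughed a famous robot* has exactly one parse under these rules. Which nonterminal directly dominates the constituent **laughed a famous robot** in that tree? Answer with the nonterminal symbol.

S

S
  S
    NP
      Det: a
      N: balcony
    VP
      V: sent
  Conj: or
  S
    NP
      Det: a
      AP
        Adj: famous
      N: diagram
    VP
      V: laughed
      NP
        Det: a
        AP
          Adj: famous
        N: robot
The span 'laughed a famous robot' is the VP node built by VP → V NP.
Its mother is the S built by S → NP VP.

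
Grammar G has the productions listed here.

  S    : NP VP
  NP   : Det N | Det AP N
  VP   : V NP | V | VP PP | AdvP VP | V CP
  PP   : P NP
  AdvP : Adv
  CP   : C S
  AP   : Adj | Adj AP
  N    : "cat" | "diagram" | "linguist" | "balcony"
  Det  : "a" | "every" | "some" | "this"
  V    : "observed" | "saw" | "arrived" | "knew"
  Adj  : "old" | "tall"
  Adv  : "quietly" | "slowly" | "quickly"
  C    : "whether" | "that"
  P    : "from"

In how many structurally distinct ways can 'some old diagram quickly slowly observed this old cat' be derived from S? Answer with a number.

1

[S [NP [Det some] [AP [Adj old]] [N diagram]] [VP [AdvP [Adv quickly]] [VP [AdvP [Adv slowly]] [VP [V observed] [NP [Det this] [AP [Adj old]] [N cat]]]]]]
No rule offers an alternative attachment or grouping for any span, so this is the only derivation.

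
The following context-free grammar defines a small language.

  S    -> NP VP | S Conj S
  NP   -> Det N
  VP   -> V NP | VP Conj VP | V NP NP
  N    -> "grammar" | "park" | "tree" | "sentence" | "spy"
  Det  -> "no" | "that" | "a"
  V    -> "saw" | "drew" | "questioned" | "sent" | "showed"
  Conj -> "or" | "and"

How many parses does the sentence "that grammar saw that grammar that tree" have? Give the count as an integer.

[S [NP [Det that] [N grammar]] [VP [V saw] [NP [Det that] [N grammar]] [NP [Det that] [N tree]]]]
No rule offers an alternative attachment or grouping for any span, so this is the only derivation.

1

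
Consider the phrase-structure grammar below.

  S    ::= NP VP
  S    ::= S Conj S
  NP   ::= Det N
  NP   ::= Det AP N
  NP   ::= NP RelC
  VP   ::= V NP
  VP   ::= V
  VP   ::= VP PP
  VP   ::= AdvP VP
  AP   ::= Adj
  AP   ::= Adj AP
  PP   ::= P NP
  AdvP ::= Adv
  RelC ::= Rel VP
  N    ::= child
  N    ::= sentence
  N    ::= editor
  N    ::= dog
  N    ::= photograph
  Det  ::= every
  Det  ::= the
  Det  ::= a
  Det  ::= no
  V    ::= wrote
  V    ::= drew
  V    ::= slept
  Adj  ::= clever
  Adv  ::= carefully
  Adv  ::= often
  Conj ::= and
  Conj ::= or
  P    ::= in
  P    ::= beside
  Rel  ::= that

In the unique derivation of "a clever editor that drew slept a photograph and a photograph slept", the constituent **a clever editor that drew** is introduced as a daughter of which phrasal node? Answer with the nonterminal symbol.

[S [S [NP [NP [Det a] [AP [Adj clever]] [N editor]] [RelC [Rel that] [VP [V drew]]]] [VP [V slept] [NP [Det a] [N photograph]]]] [Conj and] [S [NP [Det a] [N photograph]] [VP [V slept]]]]
The span 'a clever editor that drew' is the NP node built by NP → NP RelC.
Its mother is the S built by S → NP VP.

S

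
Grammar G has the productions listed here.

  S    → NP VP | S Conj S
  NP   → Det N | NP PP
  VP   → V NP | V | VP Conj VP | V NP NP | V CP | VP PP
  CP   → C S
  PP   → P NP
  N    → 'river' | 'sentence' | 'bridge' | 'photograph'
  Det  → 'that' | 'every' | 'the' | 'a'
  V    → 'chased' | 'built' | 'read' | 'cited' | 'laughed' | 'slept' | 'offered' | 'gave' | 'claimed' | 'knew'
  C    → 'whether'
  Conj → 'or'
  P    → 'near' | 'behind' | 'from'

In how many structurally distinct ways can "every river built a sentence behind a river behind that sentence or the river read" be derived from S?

5

Two of the 5 distinct bracketings:
[S [S [NP [Det every] [N river]] [VP [V built] [NP [NP [Det a] [N sentence]] [PP [P behind] [NP [NP [Det a] [N river]] [PP [P behind] [NP [Det that] [N sentence]]]]]]]] [Conj or] [S [NP [Det the] [N river]] [VP [V read]]]]
[S [S [NP [Det every] [N river]] [VP [V built] [NP [NP [NP [Det a] [N sentence]] [PP [P behind] [NP [Det a] [N river]]]] [PP [P behind] [NP [Det that] [N sentence]]]]]] [Conj or] [S [NP [Det the] [N river]] [VP [V read]]]]
The trees differ in how a recursive rule is bracketed over the same span.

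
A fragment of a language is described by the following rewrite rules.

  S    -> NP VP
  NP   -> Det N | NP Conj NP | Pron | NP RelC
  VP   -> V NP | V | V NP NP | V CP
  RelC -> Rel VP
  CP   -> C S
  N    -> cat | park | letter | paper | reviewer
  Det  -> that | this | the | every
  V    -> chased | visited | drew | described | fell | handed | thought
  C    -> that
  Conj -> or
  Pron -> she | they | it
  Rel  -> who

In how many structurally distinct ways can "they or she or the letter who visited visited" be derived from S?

5

Two of the 5 distinct bracketings:
[S [NP [NP [Pron they]] [Conj or] [NP [NP [Pron she]] [Conj or] [NP [NP [Det the] [N letter]] [RelC [Rel who] [VP [V visited]]]]]] [VP [V visited]]]
[S [NP [NP [Pron they]] [Conj or] [NP [NP [NP [Pron she]] [Conj or] [NP [Det the] [N letter]]] [RelC [Rel who] [VP [V visited]]]]] [VP [V visited]]]
The trees differ in how a recursive rule is bracketed over the same span.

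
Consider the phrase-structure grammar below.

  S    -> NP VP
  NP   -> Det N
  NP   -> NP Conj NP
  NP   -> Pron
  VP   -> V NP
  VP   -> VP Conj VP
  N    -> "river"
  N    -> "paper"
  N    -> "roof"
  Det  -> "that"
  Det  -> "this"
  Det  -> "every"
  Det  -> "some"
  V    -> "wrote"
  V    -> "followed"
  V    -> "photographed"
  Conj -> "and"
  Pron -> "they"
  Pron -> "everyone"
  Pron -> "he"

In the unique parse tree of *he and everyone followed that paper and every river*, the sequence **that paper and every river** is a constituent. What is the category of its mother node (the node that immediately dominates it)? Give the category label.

VP

S
  NP
    NP
      Pron: he
    Conj: and
    NP
      Pron: everyone
  VP
    V: followed
    NP
      NP
        Det: that
        N: paper
      Conj: and
      NP
        Det: every
        N: river
The span 'that paper and every river' is the NP node built by NP → NP Conj NP.
Its mother is the VP built by VP → V NP.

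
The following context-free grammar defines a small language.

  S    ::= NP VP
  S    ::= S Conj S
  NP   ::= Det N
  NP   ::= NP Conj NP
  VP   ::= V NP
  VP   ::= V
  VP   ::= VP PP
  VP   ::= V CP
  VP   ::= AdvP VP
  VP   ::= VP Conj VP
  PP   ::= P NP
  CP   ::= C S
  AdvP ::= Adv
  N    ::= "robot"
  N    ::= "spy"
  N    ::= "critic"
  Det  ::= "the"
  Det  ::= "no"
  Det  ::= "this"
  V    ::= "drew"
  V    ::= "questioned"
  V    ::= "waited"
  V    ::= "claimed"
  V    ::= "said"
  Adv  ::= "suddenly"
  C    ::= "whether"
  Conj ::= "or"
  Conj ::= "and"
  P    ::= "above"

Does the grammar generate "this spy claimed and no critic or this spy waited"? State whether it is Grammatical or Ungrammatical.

S
  S
    NP
      Det: this
      N: spy
    VP
      V: claimed
  Conj: and
  S
    NP
      NP
        Det: no
        N: critic
      Conj: or
      NP
        Det: this
        N: spy
    VP
      V: waited
Every word is introduced by a lexical rule and the phrasal rules combine the resulting categories into a single S.

Grammatical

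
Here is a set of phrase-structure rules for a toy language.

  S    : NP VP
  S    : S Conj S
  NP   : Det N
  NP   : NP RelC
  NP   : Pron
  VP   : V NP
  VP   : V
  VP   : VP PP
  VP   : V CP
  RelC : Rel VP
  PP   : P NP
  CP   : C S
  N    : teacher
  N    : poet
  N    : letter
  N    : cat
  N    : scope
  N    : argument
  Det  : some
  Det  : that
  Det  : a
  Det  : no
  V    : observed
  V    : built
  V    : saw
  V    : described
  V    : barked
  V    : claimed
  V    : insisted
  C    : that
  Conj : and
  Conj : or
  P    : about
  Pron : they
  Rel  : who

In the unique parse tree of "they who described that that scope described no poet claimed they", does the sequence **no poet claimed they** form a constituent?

[S [NP [NP [Pron they]] [RelC [Rel who] [VP [V described] [CP [C that] [S [NP [Det that] [N scope]] [VP [V described] [NP [Det no] [N poet]]]]]]]] [VP [V claimed] [NP [Pron they]]]]
The smallest constituent containing 'no poet claimed they' is the S spanning 'they who described that that scope described no poet claimed they'; no single node in the tree dominates exactly the given words.

No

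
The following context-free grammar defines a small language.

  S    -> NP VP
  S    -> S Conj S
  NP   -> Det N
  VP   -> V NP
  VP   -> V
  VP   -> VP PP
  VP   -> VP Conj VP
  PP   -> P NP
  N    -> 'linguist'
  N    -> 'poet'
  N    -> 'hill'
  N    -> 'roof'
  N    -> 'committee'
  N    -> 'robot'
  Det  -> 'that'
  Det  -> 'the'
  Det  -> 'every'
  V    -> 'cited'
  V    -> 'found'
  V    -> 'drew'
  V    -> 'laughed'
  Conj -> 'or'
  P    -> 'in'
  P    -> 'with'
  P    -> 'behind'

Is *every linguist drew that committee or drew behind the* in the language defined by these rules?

Ungrammatical

For S → NP VP, the only prefix that parses as NP is 'every linguist', but the remainder 'drew that committee or drew behind the' is not a VP under these rules. The alternative S rule S → S Conj S likewise has no satisfying split.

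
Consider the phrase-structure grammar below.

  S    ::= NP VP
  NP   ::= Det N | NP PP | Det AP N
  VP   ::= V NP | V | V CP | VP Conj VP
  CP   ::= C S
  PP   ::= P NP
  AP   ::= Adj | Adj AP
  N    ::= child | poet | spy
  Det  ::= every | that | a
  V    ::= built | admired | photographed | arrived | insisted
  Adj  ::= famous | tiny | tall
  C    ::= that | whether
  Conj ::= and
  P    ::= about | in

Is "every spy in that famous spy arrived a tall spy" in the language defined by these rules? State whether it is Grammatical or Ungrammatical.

Grammatical

[S [NP [NP [Det every] [N spy]] [PP [P in] [NP [Det that] [AP [Adj famous]] [N spy]]]] [VP [V arrived] [NP [Det a] [AP [Adj tall]] [N spy]]]]
The bracketing above is licensed at every node by one of the given productions, with S at the root.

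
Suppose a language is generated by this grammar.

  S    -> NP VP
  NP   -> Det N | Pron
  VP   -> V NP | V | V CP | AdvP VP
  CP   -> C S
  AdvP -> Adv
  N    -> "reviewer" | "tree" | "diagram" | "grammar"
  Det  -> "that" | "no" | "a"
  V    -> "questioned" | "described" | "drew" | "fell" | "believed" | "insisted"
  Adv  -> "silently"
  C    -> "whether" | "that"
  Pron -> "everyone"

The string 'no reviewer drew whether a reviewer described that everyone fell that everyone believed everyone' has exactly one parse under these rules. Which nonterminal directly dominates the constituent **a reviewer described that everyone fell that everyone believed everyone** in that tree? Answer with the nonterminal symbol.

CP

S
  NP
    Det: no
    N: reviewer
  VP
    V: drew
    CP
      C: whether
      S
        NP
          Det: a
          N: reviewer
        VP
          V: described
          CP
            C: that
            S
              NP
                Pron: everyone
              VP
                V: fell
                CP
                  C: that
                  S
                    NP
                      Pron: everyone
                    VP
                      V: believed
                      NP
                        Pron: everyone
The span 'a reviewer described that everyone fell that everyone believed everyone' is the S node built by S → NP VP.
Its mother is the CP built by CP → C S.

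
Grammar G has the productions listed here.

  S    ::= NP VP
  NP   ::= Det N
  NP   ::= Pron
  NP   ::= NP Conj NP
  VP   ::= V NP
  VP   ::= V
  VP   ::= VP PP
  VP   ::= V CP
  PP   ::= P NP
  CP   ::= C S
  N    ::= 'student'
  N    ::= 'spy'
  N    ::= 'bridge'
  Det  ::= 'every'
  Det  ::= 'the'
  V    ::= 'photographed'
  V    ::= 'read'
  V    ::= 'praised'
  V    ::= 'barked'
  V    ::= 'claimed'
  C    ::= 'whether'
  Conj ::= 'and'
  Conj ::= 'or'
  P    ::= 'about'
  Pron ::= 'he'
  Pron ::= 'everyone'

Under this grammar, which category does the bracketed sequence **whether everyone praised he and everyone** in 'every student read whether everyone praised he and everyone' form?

CP

[S [NP [Det every] [N student]] [VP [V read] [CP [C whether] [S [NP [Pron everyone]] [VP [V praised] [NP [NP [Pron he]] [Conj and] [NP [Pron everyone]]]]]]]]
The span 'whether everyone praised he and everyone' is the CP node built by CP → C S.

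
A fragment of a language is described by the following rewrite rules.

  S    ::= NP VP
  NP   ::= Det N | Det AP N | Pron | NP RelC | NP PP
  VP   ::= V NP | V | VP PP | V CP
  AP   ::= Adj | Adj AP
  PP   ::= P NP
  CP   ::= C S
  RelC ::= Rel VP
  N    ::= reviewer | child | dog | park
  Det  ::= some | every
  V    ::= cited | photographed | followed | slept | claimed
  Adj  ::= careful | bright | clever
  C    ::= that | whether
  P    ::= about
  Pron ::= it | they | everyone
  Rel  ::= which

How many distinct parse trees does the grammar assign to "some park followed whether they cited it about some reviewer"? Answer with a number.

3

Two of the 3 distinct bracketings:
[S [NP [Det some] [N park]] [VP [VP [V followed] [CP [C whether] [S [NP [Pron they]] [VP [V cited] [NP [Pron it]]]]]] [PP [P about] [NP [Det some] [N reviewer]]]]]
[S [NP [Det some] [N park]] [VP [V followed] [CP [C whether] [S [NP [Pron they]] [VP [V cited] [NP [NP [Pron it]] [PP [P about] [NP [Det some] [N reviewer]]]]]]]]]
The difference turns on whether NP → NP PP is used at the relevant span, versus an alternative expansion of NP.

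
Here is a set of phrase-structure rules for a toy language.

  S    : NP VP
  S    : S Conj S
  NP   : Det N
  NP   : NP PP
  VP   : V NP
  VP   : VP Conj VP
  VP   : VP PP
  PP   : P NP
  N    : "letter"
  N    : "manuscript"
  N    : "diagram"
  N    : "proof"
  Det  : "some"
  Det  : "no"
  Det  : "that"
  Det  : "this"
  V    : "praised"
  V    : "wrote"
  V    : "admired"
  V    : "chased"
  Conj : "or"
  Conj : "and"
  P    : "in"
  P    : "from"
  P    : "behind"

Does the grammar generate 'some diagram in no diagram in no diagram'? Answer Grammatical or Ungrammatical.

Ungrammatical

For S → NP VP, every NP-prefix leaves a non-VP remainder: after 'some diagram' the remainder is not a VP; after 'some diagram in no diagram' the remainder is not a VP. The alternative S rule S → S Conj S likewise has no satisfying split.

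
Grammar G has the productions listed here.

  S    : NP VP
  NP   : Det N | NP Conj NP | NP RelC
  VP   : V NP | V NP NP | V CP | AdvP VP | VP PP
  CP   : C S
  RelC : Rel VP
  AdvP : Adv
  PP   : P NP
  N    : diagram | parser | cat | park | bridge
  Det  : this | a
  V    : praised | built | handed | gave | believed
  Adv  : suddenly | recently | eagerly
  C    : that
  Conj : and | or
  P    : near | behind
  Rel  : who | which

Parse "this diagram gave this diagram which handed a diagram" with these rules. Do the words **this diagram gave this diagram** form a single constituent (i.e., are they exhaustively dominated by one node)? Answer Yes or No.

[S [NP [Det this] [N diagram]] [VP [V gave] [NP [NP [Det this] [N diagram]] [RelC [Rel which] [VP [V handed] [NP [Det a] [N diagram]]]]]]]
The smallest constituent containing 'this diagram gave this diagram' is the S spanning 'this diagram gave this diagram which handed a diagram'; no single node in the tree dominates exactly the given words.

No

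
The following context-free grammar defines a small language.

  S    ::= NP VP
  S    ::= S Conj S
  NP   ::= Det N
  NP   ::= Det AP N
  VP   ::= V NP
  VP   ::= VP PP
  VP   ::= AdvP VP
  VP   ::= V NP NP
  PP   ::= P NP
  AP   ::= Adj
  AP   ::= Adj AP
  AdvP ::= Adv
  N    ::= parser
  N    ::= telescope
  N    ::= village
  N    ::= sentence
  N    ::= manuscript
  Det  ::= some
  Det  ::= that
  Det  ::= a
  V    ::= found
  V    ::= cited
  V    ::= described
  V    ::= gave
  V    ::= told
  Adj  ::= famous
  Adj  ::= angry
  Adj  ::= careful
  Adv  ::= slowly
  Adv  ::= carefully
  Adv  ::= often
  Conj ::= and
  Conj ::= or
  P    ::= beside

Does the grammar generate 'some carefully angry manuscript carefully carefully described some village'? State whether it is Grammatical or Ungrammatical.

A Det word can never sit immediately before an Adv word in any string this grammar generates, so the substring 'some carefully' rules out a derivation.

Ungrammatical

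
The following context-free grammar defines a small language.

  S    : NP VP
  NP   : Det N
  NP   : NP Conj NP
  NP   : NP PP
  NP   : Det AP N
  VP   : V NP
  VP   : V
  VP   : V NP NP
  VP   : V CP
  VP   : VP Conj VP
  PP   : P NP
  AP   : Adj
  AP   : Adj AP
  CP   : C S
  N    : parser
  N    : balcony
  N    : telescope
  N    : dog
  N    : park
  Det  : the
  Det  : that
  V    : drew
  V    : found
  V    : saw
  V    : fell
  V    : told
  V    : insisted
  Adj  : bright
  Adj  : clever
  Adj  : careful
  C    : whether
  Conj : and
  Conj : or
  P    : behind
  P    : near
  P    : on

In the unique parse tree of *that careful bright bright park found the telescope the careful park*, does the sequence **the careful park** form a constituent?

Yes

[S [NP [Det that] [AP [Adj careful] [AP [Adj bright] [AP [Adj bright]]]] [N park]] [VP [V found] [NP [Det the] [N telescope]] [NP [Det the] [AP [Adj careful]] [N park]]]]
The words 'the careful park' are exhaustively dominated by a single NP node (built by NP → Det AP N), so they form a constituent.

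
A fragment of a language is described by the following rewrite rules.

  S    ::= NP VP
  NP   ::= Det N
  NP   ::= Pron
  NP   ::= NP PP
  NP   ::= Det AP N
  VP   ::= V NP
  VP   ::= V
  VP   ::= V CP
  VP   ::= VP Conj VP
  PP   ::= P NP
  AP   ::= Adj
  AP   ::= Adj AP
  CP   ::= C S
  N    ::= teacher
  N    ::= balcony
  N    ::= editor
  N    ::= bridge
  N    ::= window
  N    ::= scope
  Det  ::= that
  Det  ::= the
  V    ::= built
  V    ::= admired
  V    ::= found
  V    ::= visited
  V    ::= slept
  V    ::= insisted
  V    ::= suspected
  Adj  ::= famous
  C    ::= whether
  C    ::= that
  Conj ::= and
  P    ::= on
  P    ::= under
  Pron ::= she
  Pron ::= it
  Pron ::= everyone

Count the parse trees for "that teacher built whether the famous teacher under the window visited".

[S [NP [Det that] [N teacher]] [VP [V built] [CP [C whether] [S [NP [NP [Det the] [AP [Adj famous]] [N teacher]] [PP [P under] [NP [Det the] [N window]]]] [VP [V visited]]]]]]
No rule offers an alternative attachment or grouping for any span, so this is the only derivation.

1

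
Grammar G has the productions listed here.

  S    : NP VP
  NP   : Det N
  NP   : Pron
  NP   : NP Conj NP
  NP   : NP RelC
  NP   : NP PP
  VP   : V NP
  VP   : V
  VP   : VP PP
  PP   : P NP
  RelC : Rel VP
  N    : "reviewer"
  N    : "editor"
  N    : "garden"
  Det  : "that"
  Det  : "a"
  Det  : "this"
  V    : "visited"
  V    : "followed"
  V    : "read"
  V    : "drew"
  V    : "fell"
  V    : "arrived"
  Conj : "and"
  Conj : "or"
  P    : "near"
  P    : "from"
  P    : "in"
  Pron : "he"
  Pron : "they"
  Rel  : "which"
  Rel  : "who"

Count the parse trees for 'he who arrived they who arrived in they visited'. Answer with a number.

Two of the 6 distinct bracketings:
[S [NP [NP [Pron he]] [RelC [Rel who] [VP [V arrived] [NP [NP [Pron they]] [RelC [Rel who] [VP [VP [V arrived]] [PP [P in] [NP [Pron they]]]]]]]]] [VP [V visited]]]
[S [NP [NP [Pron he]] [RelC [Rel who] [VP [V arrived] [NP [NP [NP [Pron they]] [RelC [Rel who] [VP [V arrived]]]] [PP [P in] [NP [Pron they]]]]]]] [VP [V visited]]]
The difference turns on whether NP → NP PP is used at the relevant span, versus an alternative expansion of NP.

6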